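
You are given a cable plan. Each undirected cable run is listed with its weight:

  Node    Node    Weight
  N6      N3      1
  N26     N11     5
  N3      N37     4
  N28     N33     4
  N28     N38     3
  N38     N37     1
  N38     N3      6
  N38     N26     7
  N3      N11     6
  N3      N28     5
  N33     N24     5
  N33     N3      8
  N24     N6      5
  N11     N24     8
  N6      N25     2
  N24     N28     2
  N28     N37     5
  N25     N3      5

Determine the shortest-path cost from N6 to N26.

12

Enumerating some paths:
N6 - N3 - N38 - N26: 1+6+7 = 14
N6 - N3 - N11 - N26: 1+6+5 = 12
N6 - N3 - N37 - N38 - N26: 1+4+1+7 = 13
Cheapest is N6 - N3 - N11 - N26 at 12.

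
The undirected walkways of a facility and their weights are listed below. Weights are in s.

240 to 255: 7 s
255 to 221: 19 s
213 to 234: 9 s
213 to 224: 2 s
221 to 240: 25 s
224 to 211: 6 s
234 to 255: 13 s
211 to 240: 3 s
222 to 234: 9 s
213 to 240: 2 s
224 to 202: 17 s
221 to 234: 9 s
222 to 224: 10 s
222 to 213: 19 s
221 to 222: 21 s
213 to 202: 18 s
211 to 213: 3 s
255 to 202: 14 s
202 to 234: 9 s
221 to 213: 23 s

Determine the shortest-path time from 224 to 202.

17 s

Running Dijkstra from 224:
224: 0
213: 2  (via 224)
240: 4  (via 213)
211: 5  (via 213)
222: 10  (via 224)
255: 11  (via 240)
234: 11  (via 213)
202: 17  (via 224)
Shortest route: 224–202 = 17 s.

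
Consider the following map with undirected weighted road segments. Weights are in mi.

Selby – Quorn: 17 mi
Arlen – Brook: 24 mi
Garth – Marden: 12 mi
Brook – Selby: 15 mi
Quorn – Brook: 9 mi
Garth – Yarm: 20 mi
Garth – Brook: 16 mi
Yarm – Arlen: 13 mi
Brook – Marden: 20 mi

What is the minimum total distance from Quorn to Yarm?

Running Dijkstra from Quorn:
Quorn: 0
Brook: 9  (via Quorn)
Selby: 17  (via Quorn)
Garth: 25  (via Brook)
Marden: 29  (via Brook)
Arlen: 33  (via Brook)
Yarm: 45  (via Garth)
Shortest route: Quorn → Brook → Garth → Yarm = 45 mi.

45 mi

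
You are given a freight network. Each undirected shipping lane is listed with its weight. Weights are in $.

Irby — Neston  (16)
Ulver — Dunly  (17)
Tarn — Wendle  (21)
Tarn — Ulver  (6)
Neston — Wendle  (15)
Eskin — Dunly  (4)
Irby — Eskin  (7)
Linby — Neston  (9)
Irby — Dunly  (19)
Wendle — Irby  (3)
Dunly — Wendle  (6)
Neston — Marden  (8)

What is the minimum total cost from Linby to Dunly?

Settle nodes by increasing distance from Linby:
Linby: 0
Neston: 9  (via Linby)
Marden: 17  (via Neston)
Wendle: 24  (via Neston)
Irby: 25  (via Neston)
Dunly: 30  (via Wendle)
Shortest route: Linby → Neston → Wendle → Dunly = $30.

$30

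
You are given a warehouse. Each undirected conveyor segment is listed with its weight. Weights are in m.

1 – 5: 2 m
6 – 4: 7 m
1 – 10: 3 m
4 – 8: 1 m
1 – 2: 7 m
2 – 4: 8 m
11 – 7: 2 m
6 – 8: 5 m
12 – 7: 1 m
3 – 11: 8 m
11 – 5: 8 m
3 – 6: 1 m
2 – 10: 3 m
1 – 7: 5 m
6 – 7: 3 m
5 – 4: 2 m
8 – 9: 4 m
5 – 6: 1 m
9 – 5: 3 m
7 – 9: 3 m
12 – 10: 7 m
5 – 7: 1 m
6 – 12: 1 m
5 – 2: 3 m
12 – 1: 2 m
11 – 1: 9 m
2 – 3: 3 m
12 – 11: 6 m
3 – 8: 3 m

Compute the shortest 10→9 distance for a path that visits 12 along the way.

9 m

Shortest 10→12: 10 → 1 → 12 = 5
Shortest 12→9: 12 → 7 → 9 = 4
Total via 12: 5 + 4 = 9 m.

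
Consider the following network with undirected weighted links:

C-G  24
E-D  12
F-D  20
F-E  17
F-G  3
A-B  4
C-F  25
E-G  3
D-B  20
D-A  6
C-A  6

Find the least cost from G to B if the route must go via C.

34

Best G to C: G → C costing 24
Shortest C→B: C → A → B = 10
Total via C: 24 + 10 = 34.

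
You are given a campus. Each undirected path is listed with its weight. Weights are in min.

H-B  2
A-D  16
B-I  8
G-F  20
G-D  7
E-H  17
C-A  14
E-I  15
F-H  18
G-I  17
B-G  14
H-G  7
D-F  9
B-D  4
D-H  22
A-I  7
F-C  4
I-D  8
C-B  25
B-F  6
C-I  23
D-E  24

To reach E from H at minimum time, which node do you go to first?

E

Candidate routes:
H–E: 17 = 17
H–B–D–E: 2+4+24 = 30
H–B–I–E: 2+8+15 = 25
H–B–D–I–E: 2+4+8+15 = 29
Cheapest is H–E at 17 min.
So from H the first move is to E.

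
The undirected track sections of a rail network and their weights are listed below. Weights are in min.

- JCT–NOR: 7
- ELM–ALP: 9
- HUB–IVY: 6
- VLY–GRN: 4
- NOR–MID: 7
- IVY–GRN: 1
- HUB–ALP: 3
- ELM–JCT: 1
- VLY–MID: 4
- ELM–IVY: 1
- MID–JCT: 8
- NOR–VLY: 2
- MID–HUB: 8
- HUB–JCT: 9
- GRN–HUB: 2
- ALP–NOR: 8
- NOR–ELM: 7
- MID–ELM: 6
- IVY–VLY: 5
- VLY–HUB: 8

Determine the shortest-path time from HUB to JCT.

5 min

Settle nodes by increasing distance from HUB:
HUB: 0
GRN: 2  (via HUB)
ALP: 3  (via HUB)
IVY: 3  (via GRN)
ELM: 4  (via IVY)
JCT: 5  (via ELM)
Shortest route: HUB → GRN → IVY → ELM → JCT = 5 min.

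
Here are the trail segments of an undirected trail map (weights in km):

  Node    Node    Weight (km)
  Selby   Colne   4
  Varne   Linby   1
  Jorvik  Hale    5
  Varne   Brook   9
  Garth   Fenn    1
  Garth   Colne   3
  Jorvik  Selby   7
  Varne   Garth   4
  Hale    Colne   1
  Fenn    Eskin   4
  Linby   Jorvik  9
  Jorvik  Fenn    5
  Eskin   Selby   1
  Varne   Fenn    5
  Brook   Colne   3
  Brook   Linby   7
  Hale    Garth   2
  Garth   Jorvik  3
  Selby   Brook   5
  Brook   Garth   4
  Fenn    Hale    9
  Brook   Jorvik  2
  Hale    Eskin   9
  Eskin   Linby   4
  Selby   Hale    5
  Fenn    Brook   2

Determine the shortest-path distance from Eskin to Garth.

Shortest distances from Eskin:
Eskin: 0
Selby: 1  (via Eskin)
Fenn: 4  (via Eskin)
Linby: 4  (via Eskin)
Colne: 5  (via Selby)
Varne: 5  (via Linby)
Garth: 5  (via Fenn)
Shortest route: Eskin → Fenn → Garth = 5 km.

5 km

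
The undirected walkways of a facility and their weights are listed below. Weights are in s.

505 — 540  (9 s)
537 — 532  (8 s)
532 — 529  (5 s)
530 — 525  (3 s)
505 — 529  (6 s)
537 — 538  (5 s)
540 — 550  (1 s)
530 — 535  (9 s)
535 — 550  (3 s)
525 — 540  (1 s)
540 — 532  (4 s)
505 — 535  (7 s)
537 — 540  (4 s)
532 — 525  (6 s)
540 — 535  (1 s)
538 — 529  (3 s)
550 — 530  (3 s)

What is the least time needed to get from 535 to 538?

Compare a few routes:
535–550–540–537–538: 3+1+4+5 = 13
535–540–532–529–538: 1+4+5+3 = 13
535–540–537–538: 1+4+5 = 10
The minimum is 10 s via 535–540–537–538.

10 s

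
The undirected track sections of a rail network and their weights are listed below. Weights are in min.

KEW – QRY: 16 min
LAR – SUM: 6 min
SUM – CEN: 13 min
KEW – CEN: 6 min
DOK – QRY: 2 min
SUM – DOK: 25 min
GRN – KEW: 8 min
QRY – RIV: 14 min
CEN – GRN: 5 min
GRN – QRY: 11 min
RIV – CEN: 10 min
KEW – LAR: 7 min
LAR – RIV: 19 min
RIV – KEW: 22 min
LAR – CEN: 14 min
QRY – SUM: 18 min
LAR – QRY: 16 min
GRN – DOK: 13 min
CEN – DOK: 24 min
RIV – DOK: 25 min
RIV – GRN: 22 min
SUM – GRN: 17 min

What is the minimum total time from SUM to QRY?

18 min

Enumerating some paths:
SUM–LAR–QRY: 6+16 = 22
SUM–DOK–QRY: 25+2 = 27
SUM–QRY: 18 = 18
Cheapest is SUM–QRY at 18 min.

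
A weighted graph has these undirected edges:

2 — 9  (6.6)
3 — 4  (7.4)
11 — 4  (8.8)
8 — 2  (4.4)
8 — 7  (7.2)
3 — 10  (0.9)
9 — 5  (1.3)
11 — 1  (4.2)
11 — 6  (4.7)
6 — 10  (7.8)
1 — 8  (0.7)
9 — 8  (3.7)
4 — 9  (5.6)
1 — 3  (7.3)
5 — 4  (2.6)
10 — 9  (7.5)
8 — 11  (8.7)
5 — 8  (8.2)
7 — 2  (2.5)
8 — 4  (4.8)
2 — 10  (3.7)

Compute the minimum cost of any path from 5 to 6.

14.6

Compare a few routes:
5 → 4 → 11 → 6: 2.6+8.8+4.7 = 16.1
5 → 9 → 8 → 1 → 11 → 6: 1.3+3.7+0.7+4.2+4.7 = 14.6
5 → 9 → 10 → 6: 1.3+7.5+7.8 = 16.6
The minimum is 14.6 via 5 → 9 → 8 → 1 → 11 → 6.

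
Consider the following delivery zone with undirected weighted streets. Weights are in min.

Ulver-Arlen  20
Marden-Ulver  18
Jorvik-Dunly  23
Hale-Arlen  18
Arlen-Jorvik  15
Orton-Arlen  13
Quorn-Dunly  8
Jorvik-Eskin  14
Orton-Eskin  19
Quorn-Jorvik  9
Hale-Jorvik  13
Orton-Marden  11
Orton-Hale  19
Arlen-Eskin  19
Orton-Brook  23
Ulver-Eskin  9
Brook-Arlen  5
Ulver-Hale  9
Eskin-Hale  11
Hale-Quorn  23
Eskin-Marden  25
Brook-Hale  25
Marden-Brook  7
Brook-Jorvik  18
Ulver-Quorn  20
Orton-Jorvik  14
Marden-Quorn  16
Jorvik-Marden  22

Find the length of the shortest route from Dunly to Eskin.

31 min

Enumerating some paths:
Dunly - Jorvik - Eskin: 23+14 = 37
Dunly - Quorn - Ulver - Eskin: 8+20+9 = 37
Dunly - Quorn - Jorvik - Eskin: 8+9+14 = 31
The minimum is 31 min via Dunly - Quorn - Jorvik - Eskin.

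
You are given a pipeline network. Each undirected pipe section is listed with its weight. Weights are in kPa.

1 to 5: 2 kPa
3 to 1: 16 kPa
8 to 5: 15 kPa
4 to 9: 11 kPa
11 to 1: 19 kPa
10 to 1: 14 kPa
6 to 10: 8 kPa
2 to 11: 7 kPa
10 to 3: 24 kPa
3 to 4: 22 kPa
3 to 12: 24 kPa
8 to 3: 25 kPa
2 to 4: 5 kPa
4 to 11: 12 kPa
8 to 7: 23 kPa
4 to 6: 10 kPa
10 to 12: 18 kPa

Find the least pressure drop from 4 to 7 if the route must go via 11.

Best 4 to 11: 4–11 costing 12
Shortest 11→7: 11–1–5–8–7 = 59
Total via 11: 12 + 59 = 71 kPa.

71 kPa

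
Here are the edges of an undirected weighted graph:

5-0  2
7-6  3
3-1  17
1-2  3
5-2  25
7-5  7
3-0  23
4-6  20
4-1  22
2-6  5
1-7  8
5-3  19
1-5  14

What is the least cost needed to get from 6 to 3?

Candidate routes:
6–2–1–3: 5+3+17 = 25
6–7–5–3: 3+7+19 = 29
6–7–1–3: 3+8+17 = 28
Cheapest is 6–2–1–3 at 25.

25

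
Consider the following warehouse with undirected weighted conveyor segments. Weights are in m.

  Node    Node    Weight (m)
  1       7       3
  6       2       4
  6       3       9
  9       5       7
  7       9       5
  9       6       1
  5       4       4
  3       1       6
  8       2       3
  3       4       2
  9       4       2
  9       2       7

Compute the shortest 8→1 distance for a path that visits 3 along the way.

Best 8 to 3: 8 → 2 → 6 → 9 → 4 → 3 costing 12
Shortest 3→1: 3 → 1 = 6
Total via 3: 12 + 6 = 18 m.

18 m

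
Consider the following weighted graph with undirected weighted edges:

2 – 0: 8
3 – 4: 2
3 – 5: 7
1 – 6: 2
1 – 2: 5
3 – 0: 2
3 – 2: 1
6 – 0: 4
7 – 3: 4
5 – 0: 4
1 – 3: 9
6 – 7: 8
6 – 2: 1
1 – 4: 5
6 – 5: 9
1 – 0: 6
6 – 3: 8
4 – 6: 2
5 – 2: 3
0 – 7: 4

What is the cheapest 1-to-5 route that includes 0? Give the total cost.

10

Shortest 1→0: 1–0 = 6
Best 0 to 5: 0–5 costing 4
Total via 0: 6 + 4 = 10.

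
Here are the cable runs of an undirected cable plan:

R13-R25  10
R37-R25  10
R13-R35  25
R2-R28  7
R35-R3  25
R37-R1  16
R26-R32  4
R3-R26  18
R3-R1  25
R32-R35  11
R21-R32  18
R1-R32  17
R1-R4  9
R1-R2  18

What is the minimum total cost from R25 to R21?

61

Compare a few routes:
R25 - R13 - R35 - R32 - R21: 10+25+11+18 = 64
R25 - R37 - R1 - R32 - R21: 10+16+17+18 = 61
Cheapest is R25 - R37 - R1 - R32 - R21 at 61.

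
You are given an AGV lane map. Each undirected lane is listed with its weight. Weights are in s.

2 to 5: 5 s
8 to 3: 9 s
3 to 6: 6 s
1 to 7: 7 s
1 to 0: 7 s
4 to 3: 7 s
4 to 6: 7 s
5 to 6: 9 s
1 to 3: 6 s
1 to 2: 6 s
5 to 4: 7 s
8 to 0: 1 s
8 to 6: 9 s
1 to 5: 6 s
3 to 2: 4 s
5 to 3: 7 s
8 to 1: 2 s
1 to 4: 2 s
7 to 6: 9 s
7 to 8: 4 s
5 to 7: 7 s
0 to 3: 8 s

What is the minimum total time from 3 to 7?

Settle nodes by increasing distance from 3:
3: 0
2: 4  (via 3)
1: 6  (via 3)
6: 6  (via 3)
4: 7  (via 3)
5: 7  (via 3)
0: 8  (via 3)
8: 8  (via 1)
7: 12  (via 8)
Shortest route: 3–1–8–7 = 12 s.

12 s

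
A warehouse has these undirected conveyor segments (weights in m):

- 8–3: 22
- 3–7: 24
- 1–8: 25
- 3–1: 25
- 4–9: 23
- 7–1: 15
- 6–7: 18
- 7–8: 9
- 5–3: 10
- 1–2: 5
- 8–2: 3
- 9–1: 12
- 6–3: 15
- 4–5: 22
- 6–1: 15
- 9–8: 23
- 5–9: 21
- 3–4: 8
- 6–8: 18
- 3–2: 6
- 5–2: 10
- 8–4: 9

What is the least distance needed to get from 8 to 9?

Shortest distances from 8:
8: 0
2: 3  (via 8)
1: 8  (via 2)
3: 9  (via 2)
4: 9  (via 8)
7: 9  (via 8)
5: 13  (via 2)
6: 18  (via 8)
9: 20  (via 1)
Shortest route: 8 → 2 → 1 → 9 = 20 m.

20 m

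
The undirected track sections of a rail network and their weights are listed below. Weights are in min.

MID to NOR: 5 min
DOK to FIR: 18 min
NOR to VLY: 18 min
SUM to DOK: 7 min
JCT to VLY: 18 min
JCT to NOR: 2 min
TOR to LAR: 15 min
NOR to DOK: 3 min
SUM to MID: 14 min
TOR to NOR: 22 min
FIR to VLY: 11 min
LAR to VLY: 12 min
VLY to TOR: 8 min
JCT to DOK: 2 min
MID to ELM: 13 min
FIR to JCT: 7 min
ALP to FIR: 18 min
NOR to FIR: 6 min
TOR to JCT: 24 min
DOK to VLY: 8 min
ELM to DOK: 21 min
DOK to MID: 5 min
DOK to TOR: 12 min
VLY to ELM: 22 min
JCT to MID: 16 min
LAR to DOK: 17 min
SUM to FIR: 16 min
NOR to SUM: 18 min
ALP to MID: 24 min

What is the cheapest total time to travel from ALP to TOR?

37 min

Settle nodes by increasing distance from ALP:
ALP: 0
FIR: 18  (via ALP)
MID: 24  (via ALP)
NOR: 24  (via FIR)
JCT: 25  (via FIR)
DOK: 27  (via NOR)
VLY: 29  (via FIR)
SUM: 34  (via FIR)
ELM: 37  (via MID)
TOR: 37  (via VLY)
Shortest route: ALP → FIR → VLY → TOR = 37 min.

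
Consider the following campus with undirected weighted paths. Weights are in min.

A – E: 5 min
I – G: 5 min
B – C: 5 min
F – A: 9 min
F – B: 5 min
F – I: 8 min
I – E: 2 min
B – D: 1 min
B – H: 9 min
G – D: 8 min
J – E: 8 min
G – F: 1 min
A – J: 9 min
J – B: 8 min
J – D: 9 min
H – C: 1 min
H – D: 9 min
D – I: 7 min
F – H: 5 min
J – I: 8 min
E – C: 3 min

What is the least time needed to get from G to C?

Running Dijkstra from G:
G: 0
F: 1  (via G)
I: 5  (via G)
B: 6  (via F)
H: 6  (via F)
C: 7  (via H)
Shortest route: G → F → H → C = 7 min.

7 min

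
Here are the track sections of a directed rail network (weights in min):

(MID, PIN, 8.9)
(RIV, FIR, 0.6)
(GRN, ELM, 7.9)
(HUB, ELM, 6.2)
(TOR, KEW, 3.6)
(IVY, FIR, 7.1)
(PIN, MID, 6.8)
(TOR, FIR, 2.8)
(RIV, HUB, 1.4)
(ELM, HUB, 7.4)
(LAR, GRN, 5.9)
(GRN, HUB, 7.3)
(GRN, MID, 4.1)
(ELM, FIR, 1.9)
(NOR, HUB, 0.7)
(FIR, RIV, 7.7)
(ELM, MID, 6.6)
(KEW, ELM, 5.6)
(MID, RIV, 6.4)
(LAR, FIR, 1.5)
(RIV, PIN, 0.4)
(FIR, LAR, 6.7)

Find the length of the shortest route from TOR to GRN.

Enumerating some paths:
TOR → KEW → ELM → FIR → LAR → GRN: 3.6+5.6+1.9+6.7+5.9 = 23.7
TOR → KEW → ELM → MID → RIV → FIR → LAR → GRN: 3.6+5.6+6.6+6.4+0.6+6.7+5.9 = 35.4
TOR → FIR → LAR → GRN: 2.8+6.7+5.9 = 15.4
The minimum is 15.4 min via TOR → FIR → LAR → GRN.

15.4 min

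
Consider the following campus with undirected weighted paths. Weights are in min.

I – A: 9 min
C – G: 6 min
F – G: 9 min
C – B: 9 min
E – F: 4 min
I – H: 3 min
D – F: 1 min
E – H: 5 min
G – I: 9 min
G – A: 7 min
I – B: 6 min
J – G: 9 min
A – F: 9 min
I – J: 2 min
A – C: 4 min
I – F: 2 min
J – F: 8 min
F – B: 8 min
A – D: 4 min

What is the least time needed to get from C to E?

13 min

Shortest distances from C:
C: 0
A: 4  (via C)
G: 6  (via C)
D: 8  (via A)
B: 9  (via C)
F: 9  (via D)
I: 11  (via F)
E: 13  (via F)
Shortest route: C–A–D–F–E = 13 min.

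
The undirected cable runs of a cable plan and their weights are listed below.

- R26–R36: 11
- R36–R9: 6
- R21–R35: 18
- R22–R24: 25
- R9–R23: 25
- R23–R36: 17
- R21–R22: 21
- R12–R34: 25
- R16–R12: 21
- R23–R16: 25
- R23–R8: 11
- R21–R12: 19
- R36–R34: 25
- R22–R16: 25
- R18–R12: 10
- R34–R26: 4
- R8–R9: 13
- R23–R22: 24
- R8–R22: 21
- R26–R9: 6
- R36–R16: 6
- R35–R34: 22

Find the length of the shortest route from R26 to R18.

Compare a few routes:
R26 - R36 - R16 - R12 - R18: 11+6+21+10 = 48
R26 - R34 - R12 - R18: 4+25+10 = 39
Cheapest is R26 - R34 - R12 - R18 at 39.

39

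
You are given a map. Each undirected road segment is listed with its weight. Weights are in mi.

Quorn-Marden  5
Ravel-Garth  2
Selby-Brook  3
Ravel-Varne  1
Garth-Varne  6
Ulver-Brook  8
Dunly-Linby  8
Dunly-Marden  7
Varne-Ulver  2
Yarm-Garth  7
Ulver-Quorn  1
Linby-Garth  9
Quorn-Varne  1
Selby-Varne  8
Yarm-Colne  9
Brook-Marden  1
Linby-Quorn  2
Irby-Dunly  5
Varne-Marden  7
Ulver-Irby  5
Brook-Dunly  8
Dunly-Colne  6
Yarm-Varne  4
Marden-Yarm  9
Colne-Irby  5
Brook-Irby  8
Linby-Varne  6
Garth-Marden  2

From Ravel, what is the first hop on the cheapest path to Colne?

Candidate routes:
Ravel → Garth → Marden → Dunly → Colne: 2+2+7+6 = 17
Ravel → Varne → Ulver → Irby → Colne: 1+2+5+5 = 13
Ravel → Varne → Yarm → Colne: 1+4+9 = 14
Cheapest is Ravel → Varne → Ulver → Irby → Colne at 13 mi.
So from Ravel the first move is to Varne.

Varne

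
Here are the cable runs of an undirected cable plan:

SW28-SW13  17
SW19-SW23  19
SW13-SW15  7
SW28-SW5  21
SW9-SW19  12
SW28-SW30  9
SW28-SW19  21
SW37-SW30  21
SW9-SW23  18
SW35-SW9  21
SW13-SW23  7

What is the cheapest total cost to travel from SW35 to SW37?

Shortest distances from SW35:
SW35: 0
SW9: 21  (via SW35)
SW19: 33  (via SW9)
SW23: 39  (via SW9)
SW13: 46  (via SW23)
SW15: 53  (via SW13)
SW28: 54  (via SW19)
SW30: 63  (via SW28)
SW5: 75  (via SW28)
SW37: 84  (via SW30)
Shortest route: SW35–SW9–SW19–SW28–SW30–SW37 = 84.

84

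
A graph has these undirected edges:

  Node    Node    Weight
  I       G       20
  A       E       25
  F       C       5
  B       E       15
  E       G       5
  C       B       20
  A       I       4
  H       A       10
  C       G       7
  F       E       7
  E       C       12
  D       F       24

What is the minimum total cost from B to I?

Settle nodes by increasing distance from B:
B: 0
E: 15  (via B)
C: 20  (via B)
G: 20  (via E)
F: 22  (via E)
A: 40  (via E)
I: 40  (via G)
Shortest route: B–E–G–I = 40.

40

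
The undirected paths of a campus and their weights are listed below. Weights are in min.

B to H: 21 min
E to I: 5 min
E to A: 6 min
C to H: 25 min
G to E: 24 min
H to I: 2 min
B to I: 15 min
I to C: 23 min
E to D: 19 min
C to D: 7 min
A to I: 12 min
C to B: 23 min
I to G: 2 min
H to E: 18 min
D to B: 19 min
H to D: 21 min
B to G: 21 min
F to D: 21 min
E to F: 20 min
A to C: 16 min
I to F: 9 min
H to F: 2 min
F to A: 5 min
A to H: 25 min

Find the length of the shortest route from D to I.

23 min

Enumerating some paths:
D - F - I: 21+9 = 30
D - E - I: 19+5 = 24
D - H - I: 21+2 = 23
D - F - H - I: 21+2+2 = 25
Cheapest is D - H - I at 23 min.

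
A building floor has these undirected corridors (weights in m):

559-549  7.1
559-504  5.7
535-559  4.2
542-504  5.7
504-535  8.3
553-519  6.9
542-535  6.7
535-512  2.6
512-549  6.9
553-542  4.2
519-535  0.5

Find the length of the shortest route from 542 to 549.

16.2 m

Compare a few routes:
542–535–512–549: 6.7+2.6+6.9 = 16.2
542–504–559–549: 5.7+5.7+7.1 = 18.5
542–535–559–549: 6.7+4.2+7.1 = 18
The minimum is 16.2 m via 542–535–512–549.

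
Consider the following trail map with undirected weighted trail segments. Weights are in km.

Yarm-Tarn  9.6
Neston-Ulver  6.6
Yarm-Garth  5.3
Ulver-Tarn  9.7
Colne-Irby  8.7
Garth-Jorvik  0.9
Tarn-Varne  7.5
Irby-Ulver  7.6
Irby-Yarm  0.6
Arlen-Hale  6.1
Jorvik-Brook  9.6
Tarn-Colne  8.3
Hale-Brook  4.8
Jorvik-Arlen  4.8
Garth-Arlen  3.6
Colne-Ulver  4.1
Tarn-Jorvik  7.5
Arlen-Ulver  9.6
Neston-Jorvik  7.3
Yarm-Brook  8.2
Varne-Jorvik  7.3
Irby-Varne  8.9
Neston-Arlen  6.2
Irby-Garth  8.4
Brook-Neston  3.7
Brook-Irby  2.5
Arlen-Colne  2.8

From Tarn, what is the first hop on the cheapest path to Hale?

Colne

Compare a few routes:
Tarn → Yarm → Irby → Brook → Hale: 9.6+0.6+2.5+4.8 = 17.5
Tarn → Jorvik → Arlen → Hale: 7.5+4.8+6.1 = 18.4
Tarn → Jorvik → Garth → Arlen → Hale: 7.5+0.9+3.6+6.1 = 18.1
Tarn → Colne → Arlen → Hale: 8.3+2.8+6.1 = 17.2
Cheapest is Tarn → Colne → Arlen → Hale at 17.2 km.
So from Tarn the first move is to Colne.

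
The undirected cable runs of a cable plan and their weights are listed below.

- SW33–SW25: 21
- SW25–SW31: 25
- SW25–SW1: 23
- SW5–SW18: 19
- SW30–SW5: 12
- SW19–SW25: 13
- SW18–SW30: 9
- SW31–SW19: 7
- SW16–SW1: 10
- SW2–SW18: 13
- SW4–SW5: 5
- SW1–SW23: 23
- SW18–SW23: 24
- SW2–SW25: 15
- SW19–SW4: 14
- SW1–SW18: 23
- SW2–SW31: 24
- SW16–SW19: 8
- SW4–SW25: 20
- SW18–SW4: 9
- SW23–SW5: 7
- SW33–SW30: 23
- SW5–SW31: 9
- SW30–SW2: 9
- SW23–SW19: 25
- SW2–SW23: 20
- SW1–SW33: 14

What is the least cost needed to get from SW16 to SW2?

36

Compare a few routes:
SW16 - SW19 - SW25 - SW2: 8+13+15 = 36
SW16 - SW19 - SW31 - SW2: 8+7+24 = 39
Cheapest is SW16 - SW19 - SW25 - SW2 at 36.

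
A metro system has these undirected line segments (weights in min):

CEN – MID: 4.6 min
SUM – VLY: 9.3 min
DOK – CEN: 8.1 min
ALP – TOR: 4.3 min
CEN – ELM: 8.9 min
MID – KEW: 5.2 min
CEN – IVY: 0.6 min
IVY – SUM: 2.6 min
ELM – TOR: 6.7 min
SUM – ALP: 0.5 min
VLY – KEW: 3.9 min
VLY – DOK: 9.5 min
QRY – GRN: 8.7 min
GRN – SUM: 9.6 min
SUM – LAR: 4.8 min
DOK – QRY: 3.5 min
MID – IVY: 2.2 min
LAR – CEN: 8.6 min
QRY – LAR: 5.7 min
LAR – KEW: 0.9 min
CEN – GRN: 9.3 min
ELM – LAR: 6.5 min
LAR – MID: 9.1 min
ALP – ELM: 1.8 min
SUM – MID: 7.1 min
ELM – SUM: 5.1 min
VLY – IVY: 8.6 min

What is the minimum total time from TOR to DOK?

16.1 min

Compare a few routes:
TOR–ALP–SUM–LAR–QRY–DOK: 4.3+0.5+4.8+5.7+3.5 = 18.8
TOR–ALP–SUM–IVY–CEN–DOK: 4.3+0.5+2.6+0.6+8.1 = 16.1
Cheapest is TOR–ALP–SUM–IVY–CEN–DOK at 16.1 min.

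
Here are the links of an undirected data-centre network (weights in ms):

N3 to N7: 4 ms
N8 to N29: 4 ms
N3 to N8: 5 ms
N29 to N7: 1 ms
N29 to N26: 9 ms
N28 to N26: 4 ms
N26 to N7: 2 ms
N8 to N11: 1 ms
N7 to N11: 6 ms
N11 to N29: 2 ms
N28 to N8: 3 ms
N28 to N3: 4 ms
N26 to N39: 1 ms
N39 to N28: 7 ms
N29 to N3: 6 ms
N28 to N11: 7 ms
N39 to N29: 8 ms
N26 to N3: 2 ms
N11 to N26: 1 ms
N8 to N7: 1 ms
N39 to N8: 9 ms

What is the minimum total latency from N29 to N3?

Running Dijkstra from N29:
N29: 0
N7: 1  (via N29)
N8: 2  (via N7)
N11: 2  (via N29)
N26: 3  (via N7)
N39: 4  (via N26)
N3: 5  (via N7)
Shortest route: N29–N7–N3 = 5 ms.

5 ms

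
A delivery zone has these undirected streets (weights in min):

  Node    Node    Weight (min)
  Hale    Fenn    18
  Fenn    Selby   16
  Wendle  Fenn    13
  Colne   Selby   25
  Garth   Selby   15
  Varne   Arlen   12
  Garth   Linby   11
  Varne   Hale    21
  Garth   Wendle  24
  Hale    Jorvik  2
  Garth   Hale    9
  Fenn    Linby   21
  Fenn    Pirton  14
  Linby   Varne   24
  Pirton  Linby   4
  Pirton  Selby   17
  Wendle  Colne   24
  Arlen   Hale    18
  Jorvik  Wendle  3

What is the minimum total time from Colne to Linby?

46 min

Enumerating some paths:
Colne → Wendle → Jorvik → Hale → Garth → Linby: 24+3+2+9+11 = 49
Colne → Selby → Pirton → Linby: 25+17+4 = 46
The minimum is 46 min via Colne → Selby → Pirton → Linby.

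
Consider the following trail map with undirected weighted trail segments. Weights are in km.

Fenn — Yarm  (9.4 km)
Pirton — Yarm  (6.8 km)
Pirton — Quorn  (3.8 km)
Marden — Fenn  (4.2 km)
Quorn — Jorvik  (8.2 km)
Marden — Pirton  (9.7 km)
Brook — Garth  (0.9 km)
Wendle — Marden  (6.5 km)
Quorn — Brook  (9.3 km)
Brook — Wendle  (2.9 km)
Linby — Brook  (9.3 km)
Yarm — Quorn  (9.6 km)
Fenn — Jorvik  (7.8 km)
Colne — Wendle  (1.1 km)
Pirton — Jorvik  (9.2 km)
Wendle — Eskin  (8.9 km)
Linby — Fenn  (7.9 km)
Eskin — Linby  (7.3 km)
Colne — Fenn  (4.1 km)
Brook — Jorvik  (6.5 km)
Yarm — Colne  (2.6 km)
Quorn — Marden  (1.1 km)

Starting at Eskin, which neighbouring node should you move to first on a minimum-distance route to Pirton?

Candidate routes:
Eskin → Wendle → Colne → Fenn → Marden → Quorn → Pirton: 8.9+1.1+4.1+4.2+1.1+3.8 = 23.2
Eskin → Wendle → Colne → Yarm → Pirton: 8.9+1.1+2.6+6.8 = 19.4
Eskin → Wendle → Marden → Quorn → Pirton: 8.9+6.5+1.1+3.8 = 20.3
Cheapest is Eskin → Wendle → Colne → Yarm → Pirton at 19.4 km.
So from Eskin the first move is to Wendle.

Wendle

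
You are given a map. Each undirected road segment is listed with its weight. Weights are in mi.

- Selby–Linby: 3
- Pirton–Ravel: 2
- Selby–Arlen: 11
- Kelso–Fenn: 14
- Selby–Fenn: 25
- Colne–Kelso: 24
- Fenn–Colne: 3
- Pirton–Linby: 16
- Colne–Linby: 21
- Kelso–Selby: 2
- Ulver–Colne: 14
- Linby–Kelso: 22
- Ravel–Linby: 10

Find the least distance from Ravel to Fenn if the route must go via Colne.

34 mi

Shortest Ravel→Colne: Ravel–Linby–Colne = 31
Shortest Colne→Fenn: Colne–Fenn = 3
Total via Colne: 31 + 3 = 34 mi.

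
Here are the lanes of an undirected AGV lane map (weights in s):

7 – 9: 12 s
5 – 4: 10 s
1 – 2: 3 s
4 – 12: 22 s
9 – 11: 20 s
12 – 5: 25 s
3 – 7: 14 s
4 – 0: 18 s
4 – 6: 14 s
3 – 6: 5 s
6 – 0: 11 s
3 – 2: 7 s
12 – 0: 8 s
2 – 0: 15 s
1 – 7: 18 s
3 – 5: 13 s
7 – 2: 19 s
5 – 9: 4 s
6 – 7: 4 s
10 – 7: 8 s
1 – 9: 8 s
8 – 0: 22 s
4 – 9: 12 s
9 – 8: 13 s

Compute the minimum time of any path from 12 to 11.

Candidate routes:
12–0–2–1–9–11: 8+15+3+8+20 = 54
12–5–9–11: 25+4+20 = 49
The minimum is 49 s via 12–5–9–11.

49 s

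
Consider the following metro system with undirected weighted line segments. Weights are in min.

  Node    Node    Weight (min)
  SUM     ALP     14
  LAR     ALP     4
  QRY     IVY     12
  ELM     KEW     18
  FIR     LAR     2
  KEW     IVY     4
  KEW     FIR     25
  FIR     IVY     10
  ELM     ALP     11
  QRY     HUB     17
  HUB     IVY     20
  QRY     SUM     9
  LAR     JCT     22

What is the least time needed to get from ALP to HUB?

36 min

Settle nodes by increasing distance from ALP:
ALP: 0
LAR: 4  (via ALP)
FIR: 6  (via LAR)
ELM: 11  (via ALP)
SUM: 14  (via ALP)
IVY: 16  (via FIR)
KEW: 20  (via IVY)
QRY: 23  (via SUM)
JCT: 26  (via LAR)
HUB: 36  (via IVY)
Shortest route: ALP–LAR–FIR–IVY–HUB = 36 min.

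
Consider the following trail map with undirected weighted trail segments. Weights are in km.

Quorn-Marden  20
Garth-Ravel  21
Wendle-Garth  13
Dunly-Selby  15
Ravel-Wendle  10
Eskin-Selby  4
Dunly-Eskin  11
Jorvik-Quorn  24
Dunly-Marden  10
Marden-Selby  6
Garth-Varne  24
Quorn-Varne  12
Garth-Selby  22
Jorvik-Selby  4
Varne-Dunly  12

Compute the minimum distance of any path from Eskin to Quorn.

Candidate routes:
Eskin - Selby - Marden - Quorn: 4+6+20 = 30
Eskin - Selby - Jorvik - Quorn: 4+4+24 = 32
The minimum is 30 km via Eskin - Selby - Marden - Quorn.

30 km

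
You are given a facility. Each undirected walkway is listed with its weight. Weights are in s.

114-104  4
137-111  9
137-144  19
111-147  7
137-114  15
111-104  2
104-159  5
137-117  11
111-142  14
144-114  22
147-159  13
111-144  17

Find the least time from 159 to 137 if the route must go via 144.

43 s

Best 159 to 144: 159 → 104 → 111 → 144 costing 24
Best 144 to 137: 144 → 137 costing 19
Total via 144: 24 + 19 = 43 s.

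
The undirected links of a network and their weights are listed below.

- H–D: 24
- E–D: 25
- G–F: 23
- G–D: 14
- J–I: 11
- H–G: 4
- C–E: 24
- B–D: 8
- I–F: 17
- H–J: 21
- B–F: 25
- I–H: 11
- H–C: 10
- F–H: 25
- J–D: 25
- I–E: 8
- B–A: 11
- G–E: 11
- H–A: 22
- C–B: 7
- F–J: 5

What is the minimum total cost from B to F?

Running Dijkstra from B:
B: 0
C: 7  (via B)
D: 8  (via B)
A: 11  (via B)
H: 17  (via C)
G: 21  (via H)
F: 25  (via B)
Shortest route: B–F = 25.

25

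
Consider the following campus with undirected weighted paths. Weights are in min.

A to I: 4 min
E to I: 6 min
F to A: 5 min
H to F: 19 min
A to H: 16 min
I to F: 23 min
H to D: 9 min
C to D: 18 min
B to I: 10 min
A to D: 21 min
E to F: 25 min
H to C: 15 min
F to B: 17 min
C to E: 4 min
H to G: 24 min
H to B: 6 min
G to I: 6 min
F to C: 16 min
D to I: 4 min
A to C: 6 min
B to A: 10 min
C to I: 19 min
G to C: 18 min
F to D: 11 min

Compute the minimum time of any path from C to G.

Candidate routes:
C → E → I → G: 4+6+6 = 16
C → G: 18 = 18
C → I → G: 19+6 = 25
The minimum is 16 min via C → E → I → G.

16 min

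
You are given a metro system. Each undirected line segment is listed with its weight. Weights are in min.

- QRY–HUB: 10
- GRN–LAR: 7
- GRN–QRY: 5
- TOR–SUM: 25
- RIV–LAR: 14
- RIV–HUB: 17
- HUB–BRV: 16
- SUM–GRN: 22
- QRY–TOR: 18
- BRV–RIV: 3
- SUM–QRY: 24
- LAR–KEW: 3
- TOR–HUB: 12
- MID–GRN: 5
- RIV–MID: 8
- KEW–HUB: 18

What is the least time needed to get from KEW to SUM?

Enumerating some paths:
KEW–LAR–GRN–SUM: 3+7+22 = 32
KEW–LAR–GRN–QRY–SUM: 3+7+5+24 = 39
KEW–HUB–QRY–SUM: 18+10+24 = 52
KEW–LAR–RIV–MID–GRN–SUM: 3+14+8+5+22 = 52
The minimum is 32 min via KEW–LAR–GRN–SUM.

32 min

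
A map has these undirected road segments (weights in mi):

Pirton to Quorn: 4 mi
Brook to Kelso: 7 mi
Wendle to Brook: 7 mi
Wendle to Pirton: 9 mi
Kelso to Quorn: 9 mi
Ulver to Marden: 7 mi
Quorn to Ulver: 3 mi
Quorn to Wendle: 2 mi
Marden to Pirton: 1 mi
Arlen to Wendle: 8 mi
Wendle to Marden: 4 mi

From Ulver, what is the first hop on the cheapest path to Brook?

Candidate routes:
Ulver - Quorn - Wendle - Brook: 3+2+7 = 12
Ulver - Quorn - Kelso - Brook: 3+9+7 = 19
Ulver - Quorn - Pirton - Marden - Wendle - Brook: 3+4+1+4+7 = 19
Ulver - Marden - Wendle - Brook: 7+4+7 = 18
Cheapest is Ulver - Quorn - Wendle - Brook at 12 mi.
So from Ulver the first move is to Quorn.

Quorn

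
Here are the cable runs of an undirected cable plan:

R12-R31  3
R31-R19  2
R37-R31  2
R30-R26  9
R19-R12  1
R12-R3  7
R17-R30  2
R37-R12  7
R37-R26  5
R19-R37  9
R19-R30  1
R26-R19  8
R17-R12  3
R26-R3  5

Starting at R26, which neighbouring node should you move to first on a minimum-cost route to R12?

Enumerating some paths:
R26 → R37 → R31 → R19 → R12: 5+2+2+1 = 10
R26 → R37 → R31 → R12: 5+2+3 = 10
R26 → R19 → R12: 8+1 = 9
The minimum is 9 via R26 → R19 → R12.
So from R26 the first move is to R19.

R19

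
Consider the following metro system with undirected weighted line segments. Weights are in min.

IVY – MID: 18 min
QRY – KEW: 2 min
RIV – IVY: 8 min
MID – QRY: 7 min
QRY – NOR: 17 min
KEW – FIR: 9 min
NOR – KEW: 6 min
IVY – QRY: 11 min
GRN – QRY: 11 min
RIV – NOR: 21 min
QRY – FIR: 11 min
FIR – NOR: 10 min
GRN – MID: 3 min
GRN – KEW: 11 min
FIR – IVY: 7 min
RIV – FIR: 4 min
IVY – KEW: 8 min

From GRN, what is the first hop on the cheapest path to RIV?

Enumerating some paths:
GRN - KEW - FIR - RIV: 11+9+4 = 24
GRN - MID - QRY - FIR - RIV: 3+7+11+4 = 25
Cheapest is GRN - KEW - FIR - RIV at 24 min.
So from GRN the first move is to KEW.

KEW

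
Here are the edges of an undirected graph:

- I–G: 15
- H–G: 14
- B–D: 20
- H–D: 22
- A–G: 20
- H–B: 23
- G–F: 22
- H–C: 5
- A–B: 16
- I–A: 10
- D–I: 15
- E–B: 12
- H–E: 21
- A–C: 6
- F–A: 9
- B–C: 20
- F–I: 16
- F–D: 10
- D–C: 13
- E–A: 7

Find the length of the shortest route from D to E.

26

Enumerating some paths:
D - F - A - E: 10+9+7 = 26
D - I - A - E: 15+10+7 = 32
D - B - E: 20+12 = 32
The minimum is 26 via D - F - A - E.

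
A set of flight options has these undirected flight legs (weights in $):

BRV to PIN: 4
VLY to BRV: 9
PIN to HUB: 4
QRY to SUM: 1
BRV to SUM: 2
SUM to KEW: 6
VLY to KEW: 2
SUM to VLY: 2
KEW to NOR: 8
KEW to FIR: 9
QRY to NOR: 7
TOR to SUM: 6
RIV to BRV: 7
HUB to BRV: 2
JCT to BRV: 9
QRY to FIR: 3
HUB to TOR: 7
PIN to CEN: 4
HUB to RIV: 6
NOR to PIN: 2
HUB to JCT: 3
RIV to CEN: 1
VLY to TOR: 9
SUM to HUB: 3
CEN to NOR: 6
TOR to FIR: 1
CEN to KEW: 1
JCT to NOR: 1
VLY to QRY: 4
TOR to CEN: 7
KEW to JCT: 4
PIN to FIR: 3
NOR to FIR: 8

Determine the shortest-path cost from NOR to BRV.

$6

Compare a few routes:
NOR - JCT - HUB - SUM - BRV: 1+3+3+2 = 9
NOR - QRY - SUM - BRV: 7+1+2 = 10
NOR - PIN - BRV: 2+4 = 6
NOR - PIN - HUB - BRV: 2+4+2 = 8
Cheapest is NOR - PIN - BRV at $6.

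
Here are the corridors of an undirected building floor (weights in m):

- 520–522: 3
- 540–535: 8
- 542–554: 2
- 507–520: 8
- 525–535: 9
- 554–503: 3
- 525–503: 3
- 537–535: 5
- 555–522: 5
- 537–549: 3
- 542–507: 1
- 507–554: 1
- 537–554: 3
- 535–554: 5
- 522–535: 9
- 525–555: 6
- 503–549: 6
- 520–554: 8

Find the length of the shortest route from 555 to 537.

15 m

Enumerating some paths:
555 → 525 → 503 → 549 → 537: 6+3+6+3 = 18
555 → 525 → 503 → 554 → 537: 6+3+3+3 = 15
The minimum is 15 m via 555 → 525 → 503 → 554 → 537.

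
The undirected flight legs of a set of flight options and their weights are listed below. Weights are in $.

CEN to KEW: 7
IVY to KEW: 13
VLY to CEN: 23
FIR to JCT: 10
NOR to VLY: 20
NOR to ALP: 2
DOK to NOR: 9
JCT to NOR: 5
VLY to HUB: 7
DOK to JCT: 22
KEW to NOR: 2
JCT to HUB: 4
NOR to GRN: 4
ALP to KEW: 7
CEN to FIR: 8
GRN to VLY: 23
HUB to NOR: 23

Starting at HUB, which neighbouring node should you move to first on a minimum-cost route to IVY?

Enumerating some paths:
HUB–JCT–NOR–ALP–KEW–IVY: 4+5+2+7+13 = 31
HUB–JCT–NOR–KEW–IVY: 4+5+2+13 = 24
HUB–JCT–FIR–CEN–KEW–IVY: 4+10+8+7+13 = 42
HUB–NOR–KEW–IVY: 23+2+13 = 38
The minimum is $24 via HUB–JCT–NOR–KEW–IVY.
So from HUB the first move is to JCT.

JCT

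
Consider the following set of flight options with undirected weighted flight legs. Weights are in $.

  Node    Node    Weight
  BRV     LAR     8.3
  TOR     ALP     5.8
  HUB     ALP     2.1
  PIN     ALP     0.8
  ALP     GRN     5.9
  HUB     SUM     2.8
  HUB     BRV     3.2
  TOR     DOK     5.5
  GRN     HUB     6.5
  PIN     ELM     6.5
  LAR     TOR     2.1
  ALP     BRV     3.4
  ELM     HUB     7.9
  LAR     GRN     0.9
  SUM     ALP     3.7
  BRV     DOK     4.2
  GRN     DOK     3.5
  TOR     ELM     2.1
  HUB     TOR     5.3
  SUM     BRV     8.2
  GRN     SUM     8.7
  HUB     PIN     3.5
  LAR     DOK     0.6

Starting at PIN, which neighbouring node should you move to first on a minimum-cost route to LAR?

Candidate routes:
PIN → ALP → TOR → LAR: 0.8+5.8+2.1 = 8.7
PIN → ALP → GRN → LAR: 0.8+5.9+0.9 = 7.6
The minimum is $7.6 via PIN → ALP → GRN → LAR.
So from PIN the first move is to ALP.

ALP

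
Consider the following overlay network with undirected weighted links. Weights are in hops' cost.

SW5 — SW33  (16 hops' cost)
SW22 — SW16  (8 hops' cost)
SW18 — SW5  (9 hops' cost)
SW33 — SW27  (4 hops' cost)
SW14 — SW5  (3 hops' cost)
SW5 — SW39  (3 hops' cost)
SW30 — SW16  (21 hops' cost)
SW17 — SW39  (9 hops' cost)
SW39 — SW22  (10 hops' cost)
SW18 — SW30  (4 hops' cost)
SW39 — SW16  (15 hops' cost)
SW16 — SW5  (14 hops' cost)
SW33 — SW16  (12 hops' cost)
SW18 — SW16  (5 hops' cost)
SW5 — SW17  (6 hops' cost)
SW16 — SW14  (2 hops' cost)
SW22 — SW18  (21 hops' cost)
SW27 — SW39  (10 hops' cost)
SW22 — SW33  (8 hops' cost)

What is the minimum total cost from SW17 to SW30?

19 hops' cost

Enumerating some paths:
SW17 - SW5 - SW14 - SW16 - SW18 - SW30: 6+3+2+5+4 = 20
SW17 - SW5 - SW18 - SW30: 6+9+4 = 19
Cheapest is SW17 - SW5 - SW18 - SW30 at 19 hops' cost.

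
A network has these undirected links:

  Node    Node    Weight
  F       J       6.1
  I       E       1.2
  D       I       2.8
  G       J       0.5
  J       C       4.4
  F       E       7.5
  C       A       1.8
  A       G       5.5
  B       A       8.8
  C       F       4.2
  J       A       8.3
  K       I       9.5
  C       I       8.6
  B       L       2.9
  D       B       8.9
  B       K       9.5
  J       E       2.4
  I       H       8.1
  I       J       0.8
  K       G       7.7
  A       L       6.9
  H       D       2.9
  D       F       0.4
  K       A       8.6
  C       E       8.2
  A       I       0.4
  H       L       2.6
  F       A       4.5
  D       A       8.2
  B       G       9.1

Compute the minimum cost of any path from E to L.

Running Dijkstra from E:
E: 0
I: 1.2  (via E)
A: 1.6  (via I)
J: 2  (via I)
G: 2.5  (via J)
C: 3.4  (via A)
D: 4  (via I)
F: 4.4  (via D)
H: 6.9  (via D)
L: 8.5  (via A)
Shortest route: E–I–A–L = 8.5.

8.5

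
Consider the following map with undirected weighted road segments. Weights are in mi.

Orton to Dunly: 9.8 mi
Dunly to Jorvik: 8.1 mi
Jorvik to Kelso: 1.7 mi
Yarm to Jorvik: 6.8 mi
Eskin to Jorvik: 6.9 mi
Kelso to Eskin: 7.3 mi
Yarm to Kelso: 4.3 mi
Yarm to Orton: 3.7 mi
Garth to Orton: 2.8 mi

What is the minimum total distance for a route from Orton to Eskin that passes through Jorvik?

Shortest Orton→Jorvik: Orton → Yarm → Kelso → Jorvik = 9.7
Shortest Jorvik→Eskin: Jorvik → Eskin = 6.9
Total via Jorvik: 9.7 + 6.9 = 16.6 mi.

16.6 mi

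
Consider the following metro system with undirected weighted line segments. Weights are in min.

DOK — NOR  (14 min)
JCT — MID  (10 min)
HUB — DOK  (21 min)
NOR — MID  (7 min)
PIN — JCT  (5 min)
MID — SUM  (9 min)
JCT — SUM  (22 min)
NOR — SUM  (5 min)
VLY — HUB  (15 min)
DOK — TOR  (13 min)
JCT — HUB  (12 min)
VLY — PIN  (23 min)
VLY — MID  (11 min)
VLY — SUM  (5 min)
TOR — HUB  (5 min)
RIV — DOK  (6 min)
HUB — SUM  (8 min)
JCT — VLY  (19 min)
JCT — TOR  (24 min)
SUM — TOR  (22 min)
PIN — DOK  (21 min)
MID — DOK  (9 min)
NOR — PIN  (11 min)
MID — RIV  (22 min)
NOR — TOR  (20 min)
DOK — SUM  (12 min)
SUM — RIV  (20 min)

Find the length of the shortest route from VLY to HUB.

Candidate routes:
VLY → SUM → HUB: 5+8 = 13
VLY → HUB: 15 = 15
VLY → MID → SUM → HUB: 11+9+8 = 28
Cheapest is VLY → SUM → HUB at 13 min.

13 min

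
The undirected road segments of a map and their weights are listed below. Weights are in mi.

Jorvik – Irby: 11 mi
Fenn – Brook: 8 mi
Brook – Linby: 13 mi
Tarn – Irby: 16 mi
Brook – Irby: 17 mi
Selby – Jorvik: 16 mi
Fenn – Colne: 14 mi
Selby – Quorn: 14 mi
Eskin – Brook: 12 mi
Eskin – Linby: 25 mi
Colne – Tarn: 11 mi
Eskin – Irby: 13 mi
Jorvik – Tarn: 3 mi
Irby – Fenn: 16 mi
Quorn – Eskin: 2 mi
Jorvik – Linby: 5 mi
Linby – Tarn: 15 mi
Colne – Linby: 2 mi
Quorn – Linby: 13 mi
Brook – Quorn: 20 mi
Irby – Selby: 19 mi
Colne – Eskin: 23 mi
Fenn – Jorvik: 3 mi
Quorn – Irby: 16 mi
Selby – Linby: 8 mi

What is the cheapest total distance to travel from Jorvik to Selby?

Compare a few routes:
Jorvik → Linby → Selby: 5+8 = 13
Jorvik → Selby: 16 = 16
Cheapest is Jorvik → Linby → Selby at 13 mi.

13 mi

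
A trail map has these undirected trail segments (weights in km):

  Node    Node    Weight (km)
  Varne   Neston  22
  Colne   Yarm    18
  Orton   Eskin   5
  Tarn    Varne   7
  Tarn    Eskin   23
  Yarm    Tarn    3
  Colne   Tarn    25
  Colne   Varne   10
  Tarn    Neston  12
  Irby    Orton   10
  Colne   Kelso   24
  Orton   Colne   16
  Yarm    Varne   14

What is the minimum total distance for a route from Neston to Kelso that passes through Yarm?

57 km

Shortest Neston→Yarm: Neston–Tarn–Yarm = 15
Best Yarm to Kelso: Yarm–Colne–Kelso costing 42
Total via Yarm: 15 + 42 = 57 km.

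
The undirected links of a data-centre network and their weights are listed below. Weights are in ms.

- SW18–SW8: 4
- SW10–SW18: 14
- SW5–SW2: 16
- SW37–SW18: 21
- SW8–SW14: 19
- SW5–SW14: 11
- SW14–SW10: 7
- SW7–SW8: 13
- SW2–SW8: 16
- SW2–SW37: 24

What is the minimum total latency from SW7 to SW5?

43 ms

Candidate routes:
SW7 → SW8 → SW18 → SW37 → SW2 → SW5: 13+4+21+24+16 = 78
SW7 → SW8 → SW18 → SW10 → SW14 → SW5: 13+4+14+7+11 = 49
SW7 → SW8 → SW2 → SW5: 13+16+16 = 45
SW7 → SW8 → SW14 → SW5: 13+19+11 = 43
The minimum is 43 ms via SW7 → SW8 → SW14 → SW5.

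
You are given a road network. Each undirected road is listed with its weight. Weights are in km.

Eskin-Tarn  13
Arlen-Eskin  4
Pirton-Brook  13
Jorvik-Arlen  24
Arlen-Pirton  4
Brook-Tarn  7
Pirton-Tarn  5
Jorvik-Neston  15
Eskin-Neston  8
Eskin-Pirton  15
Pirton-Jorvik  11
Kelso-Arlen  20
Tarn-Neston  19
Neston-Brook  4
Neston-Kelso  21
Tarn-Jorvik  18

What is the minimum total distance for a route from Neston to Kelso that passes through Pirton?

Best Neston to Pirton: Neston → Brook → Tarn → Pirton costing 16
Shortest Pirton→Kelso: Pirton → Arlen → Kelso = 24
Total via Pirton: 16 + 24 = 40 km.

40 km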